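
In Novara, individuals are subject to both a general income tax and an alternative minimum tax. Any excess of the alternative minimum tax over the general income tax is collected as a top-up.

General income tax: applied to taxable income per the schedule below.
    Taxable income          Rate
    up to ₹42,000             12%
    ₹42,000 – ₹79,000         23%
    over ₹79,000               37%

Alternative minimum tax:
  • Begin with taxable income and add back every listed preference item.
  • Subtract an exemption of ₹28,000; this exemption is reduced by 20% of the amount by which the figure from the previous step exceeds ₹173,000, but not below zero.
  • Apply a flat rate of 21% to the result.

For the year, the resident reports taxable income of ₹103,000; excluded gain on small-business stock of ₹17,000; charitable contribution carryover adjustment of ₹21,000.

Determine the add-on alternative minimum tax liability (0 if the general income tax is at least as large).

Alternative minimum tax:
  Adjusted income: ₹103,000 + ₹17,000 + ₹21,000 = ₹141,000
  Exemption: ₹141,000 ≤ ₹173,000, so full ₹28,000 applies
  Base: ₹141,000 − ₹28,000 = ₹113,000
  ₹113,000 × 21% = ₹23,730

General income tax:
  ₹42,000 × 12% = ₹5,040
  ₹37,000 × 23% = ₹8,510
  ₹24,000 × 37% = ₹8,880
  → ₹22,430

Excess of alternative minimum tax over general income tax: ₹23,730 − ₹22,430 = ₹1,300.

₹1,300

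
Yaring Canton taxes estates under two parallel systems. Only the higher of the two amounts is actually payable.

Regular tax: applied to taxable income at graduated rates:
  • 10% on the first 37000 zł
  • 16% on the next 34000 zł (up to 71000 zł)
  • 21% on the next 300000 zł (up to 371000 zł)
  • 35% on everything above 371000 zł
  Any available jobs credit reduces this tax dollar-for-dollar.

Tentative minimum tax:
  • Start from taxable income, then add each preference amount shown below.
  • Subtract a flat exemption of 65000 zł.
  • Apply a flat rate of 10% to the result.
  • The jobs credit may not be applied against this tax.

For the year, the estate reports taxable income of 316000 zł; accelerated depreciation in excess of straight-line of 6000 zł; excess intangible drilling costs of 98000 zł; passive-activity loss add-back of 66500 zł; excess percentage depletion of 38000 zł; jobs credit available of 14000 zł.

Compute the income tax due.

Regular tax:
  37000 zł × 10% = 3700 zł
  34000 zł × 16% = 5440 zł
  245000 zł × 21% = 51450 zł
  → 60590 zł
  Less jobs credit 14000 zł → 46590 zł

Tentative minimum tax:
  Adjusted income: 316000 zł + 6000 zł + 98000 zł + 66500 zł + 38000 zł = 524500 zł
  Less exemption 65000 zł → base 459500 zł
  459500 zł × 10% = 45950 zł

46590 zł > 45950 zł, so the regular tax governs.

46590 zł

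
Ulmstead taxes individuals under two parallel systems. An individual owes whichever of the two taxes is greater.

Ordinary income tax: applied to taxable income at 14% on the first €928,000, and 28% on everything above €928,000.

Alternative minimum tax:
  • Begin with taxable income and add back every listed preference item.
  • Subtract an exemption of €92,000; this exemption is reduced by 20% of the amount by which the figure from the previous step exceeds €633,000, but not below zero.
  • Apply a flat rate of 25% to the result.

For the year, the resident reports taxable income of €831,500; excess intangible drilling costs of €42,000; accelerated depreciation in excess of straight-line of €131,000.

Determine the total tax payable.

€246,700

Alternative minimum tax:
  Adjusted income: €831,500 + €42,000 + €131,000 = €1,004,500
  Exemption: €92,000 − 20% × (€1,004,500 − €633,000) = €92,000 − €74,300 = €17,700
  Base: €1,004,500 − €17,700 = €986,800
  €986,800 × 25% = €246,700

Ordinary income tax:
  €831,500 × 14% = €116,410

€246,700 > €116,410, so the alternative minimum tax is the binding amount.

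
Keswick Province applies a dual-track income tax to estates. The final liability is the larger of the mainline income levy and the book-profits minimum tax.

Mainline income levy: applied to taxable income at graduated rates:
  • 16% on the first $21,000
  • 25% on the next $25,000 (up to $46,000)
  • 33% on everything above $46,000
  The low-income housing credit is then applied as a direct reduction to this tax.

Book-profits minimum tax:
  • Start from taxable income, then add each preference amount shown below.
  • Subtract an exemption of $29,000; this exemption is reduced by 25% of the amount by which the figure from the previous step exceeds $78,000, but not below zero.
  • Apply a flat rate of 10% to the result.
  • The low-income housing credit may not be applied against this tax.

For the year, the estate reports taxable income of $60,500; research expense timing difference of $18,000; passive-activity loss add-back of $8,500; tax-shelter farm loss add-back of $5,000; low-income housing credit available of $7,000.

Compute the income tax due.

$7,395

Book-profits minimum tax:
  Adjusted income: $60,500 + $18,000 + $8,500 + $5,000 = $92,000
  Exemption: $29,000 − 25% × ($92,000 − $78,000) = $29,000 − $3,500 = $25,500
  Base: $92,000 − $25,500 = $66,500
  $66,500 × 10% = $6,650

Mainline income levy:
  $21,000 × 16% = $3,360
  $25,000 × 25% = $6,250
  $14,500 × 33% = $4,785
  → $14,395
  Less low-income housing credit $7,000 → $7,395

$7,395 > $6,650, so the mainline income levy governs.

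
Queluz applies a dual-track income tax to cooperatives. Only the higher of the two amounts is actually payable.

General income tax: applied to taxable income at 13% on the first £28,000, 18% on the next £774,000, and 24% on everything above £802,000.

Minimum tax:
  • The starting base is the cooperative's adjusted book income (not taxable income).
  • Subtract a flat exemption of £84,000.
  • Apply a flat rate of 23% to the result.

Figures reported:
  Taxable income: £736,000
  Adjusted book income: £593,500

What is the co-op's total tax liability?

Minimum tax:
  Base (adjusted book income): £593,500
  Less exemption £84,000 → base £509,500
  £509,500 × 23% = £117,185

General income tax:
  £28,000 × 13% = £3,640
  £708,000 × 18% = £127,440
  → £131,080

£131,080 > £117,185, so the general income tax governs.

£131,080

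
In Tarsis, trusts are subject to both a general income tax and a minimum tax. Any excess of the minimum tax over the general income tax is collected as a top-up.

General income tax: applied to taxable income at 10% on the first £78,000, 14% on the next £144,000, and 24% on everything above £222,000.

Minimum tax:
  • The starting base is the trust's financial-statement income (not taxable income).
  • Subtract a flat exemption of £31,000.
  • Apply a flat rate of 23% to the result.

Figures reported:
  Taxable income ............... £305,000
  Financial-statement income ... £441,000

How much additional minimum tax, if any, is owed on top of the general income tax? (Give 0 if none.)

Minimum tax:
  Base (financial-statement income): £441,000
  Less exemption £31,000 → base £410,000
  £410,000 × 23% = £94,300

General income tax:
  £78,000 × 10% = £7,800
  £144,000 × 14% = £20,160
  £83,000 × 24% = £19,920
  → £47,880

Excess of minimum tax over general income tax: £94,300 − £47,880 = £46,420.

£46,420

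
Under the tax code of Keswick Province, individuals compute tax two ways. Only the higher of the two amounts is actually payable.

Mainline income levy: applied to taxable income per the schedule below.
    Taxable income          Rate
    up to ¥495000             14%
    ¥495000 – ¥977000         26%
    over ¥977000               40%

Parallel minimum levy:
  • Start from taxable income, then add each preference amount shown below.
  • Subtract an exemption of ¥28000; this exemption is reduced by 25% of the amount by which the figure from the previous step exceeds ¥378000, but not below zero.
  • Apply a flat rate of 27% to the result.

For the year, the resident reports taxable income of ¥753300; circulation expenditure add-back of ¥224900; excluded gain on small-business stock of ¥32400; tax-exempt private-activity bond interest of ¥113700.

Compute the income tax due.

¥303561

Mainline income levy:
  ¥495000 × 14% = ¥69300
  ¥258300 × 26% = ¥67158
  → ¥136458

Parallel minimum levy:
  Adjusted income: ¥753300 + ¥224900 + ¥32400 + ¥113700 = ¥1124300
  Exemption: 25% × (¥1124300 − ¥378000) = ¥186575 ≥ ¥28000, so the exemption is fully phased out
  Base: ¥1124300 − ¥0 = ¥1124300
  ¥1124300 × 27% = ¥303561

¥303561 > ¥136458, so the parallel minimum levy is the binding amount.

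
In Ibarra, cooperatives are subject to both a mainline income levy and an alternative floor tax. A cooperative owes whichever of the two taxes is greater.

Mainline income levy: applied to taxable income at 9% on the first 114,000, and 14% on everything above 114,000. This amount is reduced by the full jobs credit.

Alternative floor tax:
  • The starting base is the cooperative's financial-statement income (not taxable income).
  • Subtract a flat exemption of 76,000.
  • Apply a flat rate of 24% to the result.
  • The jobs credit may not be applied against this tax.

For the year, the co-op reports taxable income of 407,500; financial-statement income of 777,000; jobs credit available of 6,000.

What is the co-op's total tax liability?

Mainline income levy:
  114,000 × 9% = 10,260
  293,500 × 14% = 41,090
  → 51,350
  Less jobs credit 6,000 → 45,350

Alternative floor tax:
  Base (financial-statement income): 777,000
  Less exemption 76,000 → base 701,000
  701,000 × 24% = 168,240

168,240 > 45,350, so the alternative floor tax is the binding amount.

168,240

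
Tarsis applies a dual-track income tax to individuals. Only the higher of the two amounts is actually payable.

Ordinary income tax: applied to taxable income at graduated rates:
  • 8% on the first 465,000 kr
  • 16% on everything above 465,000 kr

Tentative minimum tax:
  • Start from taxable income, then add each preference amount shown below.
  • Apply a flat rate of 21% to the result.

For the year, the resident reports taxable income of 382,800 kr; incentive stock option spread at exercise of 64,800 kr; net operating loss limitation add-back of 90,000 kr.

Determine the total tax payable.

112,896 kr

Tentative minimum tax:
  Adjusted income: 382,800 kr + 64,800 kr + 90,000 kr = 537,600 kr
  537,600 kr × 21% = 112,896 kr

Ordinary income tax:
  382,800 kr × 8% = 30,624 kr

112,896 kr > 30,624 kr, so the tentative minimum tax is the binding amount.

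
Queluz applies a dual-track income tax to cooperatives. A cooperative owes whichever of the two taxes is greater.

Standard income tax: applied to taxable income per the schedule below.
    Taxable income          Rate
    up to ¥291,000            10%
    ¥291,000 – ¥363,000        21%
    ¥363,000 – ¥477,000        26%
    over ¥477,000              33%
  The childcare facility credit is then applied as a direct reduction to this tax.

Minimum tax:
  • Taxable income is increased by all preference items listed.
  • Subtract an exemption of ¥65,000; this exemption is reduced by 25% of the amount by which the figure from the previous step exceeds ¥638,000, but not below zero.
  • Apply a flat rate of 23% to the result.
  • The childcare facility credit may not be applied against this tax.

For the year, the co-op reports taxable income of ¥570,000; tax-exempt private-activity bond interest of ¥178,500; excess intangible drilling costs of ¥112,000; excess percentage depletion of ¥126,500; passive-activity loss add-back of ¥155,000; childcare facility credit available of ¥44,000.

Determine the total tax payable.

Minimum tax:
  Adjusted income: ¥570,000 + ¥178,500 + ¥112,000 + ¥126,500 + ¥155,000 = ¥1,142,000
  Exemption: 25% × (¥1,142,000 − ¥638,000) = ¥126,000 ≥ ¥65,000, so the exemption is fully phased out
  Base: ¥1,142,000 − ¥0 = ¥1,142,000
  ¥1,142,000 × 23% = ¥262,660

Standard income tax:
  ¥291,000 × 10% = ¥29,100
  ¥72,000 × 21% = ¥15,120
  ¥114,000 × 26% = ¥29,640
  ¥93,000 × 33% = ¥30,690
  → ¥104,550
  Less childcare facility credit ¥44,000 → ¥60,550

¥262,660 > ¥60,550, so the minimum tax is the binding amount.

¥262,660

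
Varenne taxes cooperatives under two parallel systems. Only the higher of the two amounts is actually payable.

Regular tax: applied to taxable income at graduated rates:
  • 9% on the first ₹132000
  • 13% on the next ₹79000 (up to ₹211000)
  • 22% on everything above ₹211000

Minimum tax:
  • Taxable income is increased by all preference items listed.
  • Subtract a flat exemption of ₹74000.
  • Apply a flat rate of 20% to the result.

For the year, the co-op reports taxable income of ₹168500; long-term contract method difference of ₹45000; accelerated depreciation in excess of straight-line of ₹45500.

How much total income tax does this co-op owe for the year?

Regular tax:
  ₹132000 × 9% = ₹11880
  ₹36500 × 13% = ₹4745
  → ₹16625

Minimum tax:
  Adjusted income: ₹168500 + ₹45000 + ₹45500 = ₹259000
  Less exemption ₹74000 → base ₹185000
  ₹185000 × 20% = ₹37000

₹37000 > ₹16625, so the minimum tax is the binding amount.

₹37000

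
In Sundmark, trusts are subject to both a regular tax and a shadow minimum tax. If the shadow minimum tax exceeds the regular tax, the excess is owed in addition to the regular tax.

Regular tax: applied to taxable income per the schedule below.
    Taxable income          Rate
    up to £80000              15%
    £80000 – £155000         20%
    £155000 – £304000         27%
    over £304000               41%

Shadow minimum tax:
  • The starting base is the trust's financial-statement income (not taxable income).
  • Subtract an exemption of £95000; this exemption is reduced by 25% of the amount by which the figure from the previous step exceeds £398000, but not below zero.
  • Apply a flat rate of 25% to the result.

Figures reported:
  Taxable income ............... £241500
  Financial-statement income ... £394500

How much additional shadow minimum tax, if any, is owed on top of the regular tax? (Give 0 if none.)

Regular tax:
  £80000 × 15% = £12000
  £75000 × 20% = £15000
  £86500 × 27% = £23355
  → £50355

Shadow minimum tax:
  Base (financial-statement income): £394500
  Exemption: £394500 ≤ £398000, so full £95000 applies
  Base: £394500 − £95000 = £299500
  £299500 × 25% = £74875

Excess of shadow minimum tax over regular tax: £74875 − £50355 = £24520.

£24520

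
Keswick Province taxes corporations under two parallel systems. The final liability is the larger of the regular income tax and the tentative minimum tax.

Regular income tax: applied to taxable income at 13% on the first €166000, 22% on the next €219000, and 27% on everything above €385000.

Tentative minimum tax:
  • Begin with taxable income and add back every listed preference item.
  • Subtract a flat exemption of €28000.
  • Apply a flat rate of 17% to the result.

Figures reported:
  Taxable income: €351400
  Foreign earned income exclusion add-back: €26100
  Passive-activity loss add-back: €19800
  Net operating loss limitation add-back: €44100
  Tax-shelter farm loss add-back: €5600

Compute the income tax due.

€71230

Regular income tax:
  €166000 × 13% = €21580
  €185400 × 22% = €40788
  → €62368

Tentative minimum tax:
  Adjusted income: €351400 + €26100 + €19800 + €44100 + €5600 = €447000
  Less exemption €28000 → base €419000
  €419000 × 17% = €71230

€71230 > €62368, so the tentative minimum tax is the binding amount.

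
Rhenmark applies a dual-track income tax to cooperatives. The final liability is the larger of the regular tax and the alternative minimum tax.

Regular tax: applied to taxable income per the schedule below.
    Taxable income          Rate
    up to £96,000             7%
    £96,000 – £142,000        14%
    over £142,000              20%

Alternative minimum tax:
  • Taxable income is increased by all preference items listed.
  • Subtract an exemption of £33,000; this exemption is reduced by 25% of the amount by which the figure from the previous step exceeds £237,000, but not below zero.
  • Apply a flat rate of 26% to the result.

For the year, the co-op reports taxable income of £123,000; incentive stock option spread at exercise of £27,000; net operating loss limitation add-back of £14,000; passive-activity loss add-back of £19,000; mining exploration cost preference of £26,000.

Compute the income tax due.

£45,760

Regular tax:
  £96,000 × 7% = £6,720
  £27,000 × 14% = £3,780
  → £10,500

Alternative minimum tax:
  Adjusted income: £123,000 + £27,000 + £14,000 + £19,000 + £26,000 = £209,000
  Exemption: £209,000 ≤ £237,000, so full £33,000 applies
  Base: £209,000 − £33,000 = £176,000
  £176,000 × 26% = £45,760

£45,760 > £10,500, so the alternative minimum tax is the binding amount.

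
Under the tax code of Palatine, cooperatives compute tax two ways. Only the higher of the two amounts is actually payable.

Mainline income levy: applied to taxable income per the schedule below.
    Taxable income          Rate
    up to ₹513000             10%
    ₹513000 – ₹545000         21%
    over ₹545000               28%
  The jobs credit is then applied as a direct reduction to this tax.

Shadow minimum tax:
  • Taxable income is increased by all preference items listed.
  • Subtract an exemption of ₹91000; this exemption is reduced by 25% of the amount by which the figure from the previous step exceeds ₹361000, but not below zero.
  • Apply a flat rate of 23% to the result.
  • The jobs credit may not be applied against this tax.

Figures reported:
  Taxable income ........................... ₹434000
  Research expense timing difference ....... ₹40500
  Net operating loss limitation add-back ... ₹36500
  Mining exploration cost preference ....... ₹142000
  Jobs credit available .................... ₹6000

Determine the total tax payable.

Shadow minimum tax:
  Adjusted income: ₹434000 + ₹40500 + ₹36500 + ₹142000 = ₹653000
  Exemption: ₹91000 − 25% × (₹653000 − ₹361000) = ₹91000 − ₹73000 = ₹18000
  Base: ₹653000 − ₹18000 = ₹635000
  ₹635000 × 23% = ₹146050

Mainline income levy:
  ₹434000 × 10% = ₹43400
  Less jobs credit ₹6000 → ₹37400

₹146050 > ₹37400, so the shadow minimum tax is the binding amount.

₹146050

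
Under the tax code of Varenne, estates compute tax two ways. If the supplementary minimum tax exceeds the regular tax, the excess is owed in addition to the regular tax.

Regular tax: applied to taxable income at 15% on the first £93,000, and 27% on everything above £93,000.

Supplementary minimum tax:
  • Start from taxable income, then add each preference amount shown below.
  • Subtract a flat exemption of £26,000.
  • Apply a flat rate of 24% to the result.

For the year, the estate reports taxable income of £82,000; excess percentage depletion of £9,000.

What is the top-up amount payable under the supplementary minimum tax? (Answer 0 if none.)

Supplementary minimum tax:
  Adjusted income: £82,000 + £9,000 = £91,000
  Less exemption £26,000 → base £65,000
  £65,000 × 24% = £15,600

Regular tax:
  £82,000 × 15% = £12,300

Excess of supplementary minimum tax over regular tax: £15,600 − £12,300 = £3,300.

£3,300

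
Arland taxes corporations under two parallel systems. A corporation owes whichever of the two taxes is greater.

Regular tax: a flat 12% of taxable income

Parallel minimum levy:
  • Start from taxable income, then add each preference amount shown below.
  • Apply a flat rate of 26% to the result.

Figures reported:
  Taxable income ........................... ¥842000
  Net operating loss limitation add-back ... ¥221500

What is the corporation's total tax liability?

Regular tax:
  ¥842000 × 12% = ¥101040

Parallel minimum levy:
  Adjusted income: ¥842000 + ¥221500 = ¥1063500
  ¥1063500 × 26% = ¥276510

¥276510 > ¥101040, so the parallel minimum levy is the binding amount.

¥276510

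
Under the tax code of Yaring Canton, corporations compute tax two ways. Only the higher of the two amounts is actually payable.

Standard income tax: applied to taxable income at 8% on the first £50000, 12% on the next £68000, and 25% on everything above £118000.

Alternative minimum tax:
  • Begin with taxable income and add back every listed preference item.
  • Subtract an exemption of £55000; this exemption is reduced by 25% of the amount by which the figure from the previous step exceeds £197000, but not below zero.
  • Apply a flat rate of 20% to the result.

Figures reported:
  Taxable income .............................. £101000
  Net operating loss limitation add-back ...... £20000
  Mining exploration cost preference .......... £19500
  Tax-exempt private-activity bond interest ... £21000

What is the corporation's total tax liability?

Alternative minimum tax:
  Adjusted income: £101000 + £20000 + £19500 + £21000 = £161500
  Exemption: £161500 ≤ £197000, so full £55000 applies
  Base: £161500 − £55000 = £106500
  £106500 × 20% = £21300

Standard income tax:
  £50000 × 8% = £4000
  £51000 × 12% = £6120
  → £10120

£21300 > £10120, so the alternative minimum tax is the binding amount.

£21300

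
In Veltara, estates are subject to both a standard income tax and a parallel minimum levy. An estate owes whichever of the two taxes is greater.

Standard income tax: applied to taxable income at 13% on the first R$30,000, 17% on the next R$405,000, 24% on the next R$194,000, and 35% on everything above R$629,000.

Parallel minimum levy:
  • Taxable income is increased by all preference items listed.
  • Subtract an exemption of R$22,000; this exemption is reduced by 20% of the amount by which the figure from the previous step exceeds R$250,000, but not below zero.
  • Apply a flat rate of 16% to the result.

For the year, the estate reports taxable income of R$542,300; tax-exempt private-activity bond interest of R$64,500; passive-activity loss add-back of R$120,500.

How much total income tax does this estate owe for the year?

Standard income tax:
  R$30,000 × 13% = R$3,900
  R$405,000 × 17% = R$68,850
  R$107,300 × 24% = R$25,752
  → R$98,502

Parallel minimum levy:
  Adjusted income: R$542,300 + R$64,500 + R$120,500 = R$727,300
  Exemption: 20% × (R$727,300 − R$250,000) = R$95,460 ≥ R$22,000, so the exemption is fully phased out
  Base: R$727,300 − R$0 = R$727,300
  R$727,300 × 16% = R$116,368

R$116,368 > R$98,502, so the parallel minimum levy is the binding amount.

R$116,368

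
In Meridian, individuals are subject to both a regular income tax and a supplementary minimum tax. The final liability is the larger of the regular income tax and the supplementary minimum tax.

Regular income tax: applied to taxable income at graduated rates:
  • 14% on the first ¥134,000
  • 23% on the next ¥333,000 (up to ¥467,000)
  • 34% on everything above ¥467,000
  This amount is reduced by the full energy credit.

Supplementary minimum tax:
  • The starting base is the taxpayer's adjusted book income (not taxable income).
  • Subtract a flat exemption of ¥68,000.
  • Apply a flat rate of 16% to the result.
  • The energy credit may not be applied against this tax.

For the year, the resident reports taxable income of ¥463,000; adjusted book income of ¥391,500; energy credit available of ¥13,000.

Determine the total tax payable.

¥81,430

Regular income tax:
  ¥134,000 × 14% = ¥18,760
  ¥329,000 × 23% = ¥75,670
  → ¥94,430
  Less energy credit ¥13,000 → ¥81,430

Supplementary minimum tax:
  Base (adjusted book income): ¥391,500
  Less exemption ¥68,000 → base ¥323,500
  ¥323,500 × 16% = ¥51,760

¥81,430 > ¥51,760, so the regular income tax governs.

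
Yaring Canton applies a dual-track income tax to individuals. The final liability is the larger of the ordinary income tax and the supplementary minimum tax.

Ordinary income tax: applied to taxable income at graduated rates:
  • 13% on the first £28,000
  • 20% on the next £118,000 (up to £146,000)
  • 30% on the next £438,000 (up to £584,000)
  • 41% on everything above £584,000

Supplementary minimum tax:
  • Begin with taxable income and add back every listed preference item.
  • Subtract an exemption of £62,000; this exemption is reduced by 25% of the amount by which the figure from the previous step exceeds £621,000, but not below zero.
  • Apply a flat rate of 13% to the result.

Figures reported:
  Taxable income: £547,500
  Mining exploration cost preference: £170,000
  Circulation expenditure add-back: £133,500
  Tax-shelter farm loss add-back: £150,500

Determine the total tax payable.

Supplementary minimum tax:
  Adjusted income: £547,500 + £170,000 + £133,500 + £150,500 = £1,001,500
  Exemption: 25% × (£1,001,500 − £621,000) = £95,125 ≥ £62,000, so the exemption is fully phased out
  Base: £1,001,500 − £0 = £1,001,500
  £1,001,500 × 13% = £130,195

Ordinary income tax:
  £28,000 × 13% = £3,640
  £118,000 × 20% = £23,600
  £401,500 × 30% = £120,450
  → £147,690

£147,690 > £130,195, so the ordinary income tax governs.

£147,690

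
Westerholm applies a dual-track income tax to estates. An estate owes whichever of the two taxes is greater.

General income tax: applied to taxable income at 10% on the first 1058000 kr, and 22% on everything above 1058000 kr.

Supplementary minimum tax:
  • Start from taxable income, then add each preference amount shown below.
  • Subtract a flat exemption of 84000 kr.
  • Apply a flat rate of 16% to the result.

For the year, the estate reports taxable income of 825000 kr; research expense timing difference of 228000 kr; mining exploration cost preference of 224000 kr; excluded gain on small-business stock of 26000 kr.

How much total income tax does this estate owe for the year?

195040 kr

Supplementary minimum tax:
  Adjusted income: 825000 kr + 228000 kr + 224000 kr + 26000 kr = 1303000 kr
  Less exemption 84000 kr → base 1219000 kr
  1219000 kr × 16% = 195040 kr

General income tax:
  825000 kr × 10% = 82500 kr

195040 kr > 82500 kr, so the supplementary minimum tax is the binding amount.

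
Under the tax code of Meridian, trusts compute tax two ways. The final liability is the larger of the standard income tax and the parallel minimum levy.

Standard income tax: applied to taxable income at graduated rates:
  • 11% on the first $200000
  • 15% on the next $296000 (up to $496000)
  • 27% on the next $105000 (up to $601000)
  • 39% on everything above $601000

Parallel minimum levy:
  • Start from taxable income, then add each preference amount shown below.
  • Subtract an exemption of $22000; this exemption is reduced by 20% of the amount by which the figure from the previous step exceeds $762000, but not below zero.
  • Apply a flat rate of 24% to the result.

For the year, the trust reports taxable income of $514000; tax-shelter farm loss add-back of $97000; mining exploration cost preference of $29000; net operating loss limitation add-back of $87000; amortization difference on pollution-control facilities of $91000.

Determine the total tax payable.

Standard income tax:
  $200000 × 11% = $22000
  $296000 × 15% = $44400
  $18000 × 27% = $4860
  → $71260

Parallel minimum levy:
  Adjusted income: $514000 + $97000 + $29000 + $87000 + $91000 = $818000
  Exemption: $22000 − 20% × ($818000 − $762000) = $22000 − $11200 = $10800
  Base: $818000 − $10800 = $807200
  $807200 × 24% = $193728

$193728 > $71260, so the parallel minimum levy is the binding amount.

$193728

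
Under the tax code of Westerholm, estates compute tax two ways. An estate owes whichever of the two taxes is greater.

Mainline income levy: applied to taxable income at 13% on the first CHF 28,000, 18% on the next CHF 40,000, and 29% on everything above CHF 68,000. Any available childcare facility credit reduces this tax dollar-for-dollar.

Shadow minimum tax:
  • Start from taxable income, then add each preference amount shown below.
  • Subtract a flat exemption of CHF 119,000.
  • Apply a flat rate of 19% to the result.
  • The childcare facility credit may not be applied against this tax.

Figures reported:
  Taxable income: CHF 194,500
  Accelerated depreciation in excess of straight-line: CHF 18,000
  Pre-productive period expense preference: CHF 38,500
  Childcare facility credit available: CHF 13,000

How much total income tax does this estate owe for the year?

Shadow minimum tax:
  Adjusted income: CHF 194,500 + CHF 18,000 + CHF 38,500 = CHF 251,000
  Less exemption CHF 119,000 → base CHF 132,000
  CHF 132,000 × 19% = CHF 25,080

Mainline income levy:
  CHF 28,000 × 13% = CHF 3,640
  CHF 40,000 × 18% = CHF 7,200
  CHF 126,500 × 29% = CHF 36,685
  → CHF 47,525
  Less childcare facility credit CHF 13,000 → CHF 34,525

CHF 34,525 > CHF 25,080, so the mainline income levy governs.

CHF 34,525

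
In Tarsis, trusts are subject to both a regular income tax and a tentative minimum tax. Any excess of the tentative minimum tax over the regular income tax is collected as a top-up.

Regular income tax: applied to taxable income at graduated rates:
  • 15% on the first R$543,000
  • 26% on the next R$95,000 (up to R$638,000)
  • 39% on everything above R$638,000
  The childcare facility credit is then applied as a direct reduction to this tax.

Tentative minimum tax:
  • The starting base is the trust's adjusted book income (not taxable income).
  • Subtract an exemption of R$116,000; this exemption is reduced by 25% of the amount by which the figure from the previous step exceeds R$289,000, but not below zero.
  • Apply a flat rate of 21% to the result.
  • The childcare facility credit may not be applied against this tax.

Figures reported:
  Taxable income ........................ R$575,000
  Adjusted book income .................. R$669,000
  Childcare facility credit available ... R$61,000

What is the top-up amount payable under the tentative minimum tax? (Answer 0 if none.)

Regular income tax:
  R$543,000 × 15% = R$81,450
  R$32,000 × 26% = R$8,320
  → R$89,770
  Less childcare facility credit R$61,000 → R$28,770

Tentative minimum tax:
  Base (adjusted book income): R$669,000
  Exemption: R$116,000 − 25% × (R$669,000 − R$289,000) = R$116,000 − R$95,000 = R$21,000
  Base: R$669,000 − R$21,000 = R$648,000
  R$648,000 × 21% = R$136,080

Excess of tentative minimum tax over regular income tax: R$136,080 − R$28,770 = R$107,310.

R$107,310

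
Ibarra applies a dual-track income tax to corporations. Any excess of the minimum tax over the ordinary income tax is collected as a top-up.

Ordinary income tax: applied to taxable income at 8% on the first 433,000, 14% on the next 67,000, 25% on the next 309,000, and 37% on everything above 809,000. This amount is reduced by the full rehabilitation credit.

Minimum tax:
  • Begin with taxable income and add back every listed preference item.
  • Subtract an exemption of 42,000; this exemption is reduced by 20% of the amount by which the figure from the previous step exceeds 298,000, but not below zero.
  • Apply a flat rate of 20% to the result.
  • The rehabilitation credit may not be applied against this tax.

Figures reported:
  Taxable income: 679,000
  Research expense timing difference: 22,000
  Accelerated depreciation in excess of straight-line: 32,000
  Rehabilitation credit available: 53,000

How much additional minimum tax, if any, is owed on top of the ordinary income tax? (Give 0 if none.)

Minimum tax:
  Adjusted income: 679,000 + 22,000 + 32,000 = 733,000
  Exemption: 20% × (733,000 − 298,000) = 87,000 ≥ 42,000, so the exemption is fully phased out
  Base: 733,000 − 0 = 733,000
  733,000 × 20% = 146,600

Ordinary income tax:
  433,000 × 8% = 34,640
  67,000 × 14% = 9,380
  179,000 × 25% = 44,750
  → 88,770
  Less rehabilitation credit 53,000 → 35,770

Excess of minimum tax over ordinary income tax: 146,600 − 35,770 = 110,830.

110,830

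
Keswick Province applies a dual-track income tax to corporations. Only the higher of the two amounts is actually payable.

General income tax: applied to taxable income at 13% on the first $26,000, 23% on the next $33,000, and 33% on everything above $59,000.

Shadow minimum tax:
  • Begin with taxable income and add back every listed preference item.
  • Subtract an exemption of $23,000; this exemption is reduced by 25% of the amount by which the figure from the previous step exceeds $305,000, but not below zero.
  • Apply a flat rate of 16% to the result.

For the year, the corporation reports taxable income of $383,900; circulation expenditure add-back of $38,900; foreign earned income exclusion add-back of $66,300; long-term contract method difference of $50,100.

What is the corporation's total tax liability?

Shadow minimum tax:
  Adjusted income: $383,900 + $38,900 + $66,300 + $50,100 = $539,200
  Exemption: 25% × ($539,200 − $305,000) = $58,550 ≥ $23,000, so the exemption is fully phased out
  Base: $539,200 − $0 = $539,200
  $539,200 × 16% = $86,272

General income tax:
  $26,000 × 13% = $3,380
  $33,000 × 23% = $7,590
  $324,900 × 33% = $107,217
  → $118,187

$118,187 > $86,272, so the general income tax governs.

$118,187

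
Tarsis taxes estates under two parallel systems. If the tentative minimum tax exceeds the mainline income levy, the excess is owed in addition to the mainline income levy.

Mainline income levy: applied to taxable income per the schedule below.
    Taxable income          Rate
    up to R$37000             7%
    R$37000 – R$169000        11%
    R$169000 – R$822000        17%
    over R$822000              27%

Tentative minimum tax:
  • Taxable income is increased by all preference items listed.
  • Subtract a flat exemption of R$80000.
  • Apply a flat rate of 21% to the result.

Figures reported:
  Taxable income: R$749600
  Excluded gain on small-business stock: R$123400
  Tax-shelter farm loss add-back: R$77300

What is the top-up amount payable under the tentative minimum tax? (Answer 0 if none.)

R$66951

Tentative minimum tax:
  Adjusted income: R$749600 + R$123400 + R$77300 = R$950300
  Less exemption R$80000 → base R$870300
  R$870300 × 21% = R$182763

Mainline income levy:
  R$37000 × 7% = R$2590
  R$132000 × 11% = R$14520
  R$580600 × 17% = R$98702
  → R$115812

Excess of tentative minimum tax over mainline income levy: R$182763 − R$115812 = R$66951.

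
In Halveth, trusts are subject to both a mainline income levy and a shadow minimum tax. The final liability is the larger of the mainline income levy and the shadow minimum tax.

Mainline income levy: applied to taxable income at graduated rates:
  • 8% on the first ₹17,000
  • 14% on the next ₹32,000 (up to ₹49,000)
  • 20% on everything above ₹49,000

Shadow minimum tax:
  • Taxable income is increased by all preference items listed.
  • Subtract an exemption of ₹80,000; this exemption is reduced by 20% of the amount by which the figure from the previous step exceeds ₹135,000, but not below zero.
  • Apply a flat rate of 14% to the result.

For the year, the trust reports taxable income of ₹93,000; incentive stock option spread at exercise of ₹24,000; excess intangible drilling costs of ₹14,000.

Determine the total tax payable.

Mainline income levy:
  ₹17,000 × 8% = ₹1,360
  ₹32,000 × 14% = ₹4,480
  ₹44,000 × 20% = ₹8,800
  → ₹14,640

Shadow minimum tax:
  Adjusted income: ₹93,000 + ₹24,000 + ₹14,000 = ₹131,000
  Exemption: ₹131,000 ≤ ₹135,000, so full ₹80,000 applies
  Base: ₹131,000 − ₹80,000 = ₹51,000
  ₹51,000 × 14% = ₹7,140

₹14,640 > ₹7,140, so the mainline income levy governs.

₹14,640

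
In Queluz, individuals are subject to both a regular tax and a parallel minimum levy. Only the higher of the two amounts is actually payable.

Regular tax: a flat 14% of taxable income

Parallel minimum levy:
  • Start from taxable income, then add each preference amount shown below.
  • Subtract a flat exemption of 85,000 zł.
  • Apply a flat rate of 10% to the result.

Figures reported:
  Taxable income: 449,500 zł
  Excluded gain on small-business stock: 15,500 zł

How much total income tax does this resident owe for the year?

62,930 zł

Regular tax:
  449,500 zł × 14% = 62,930 zł

Parallel minimum levy:
  Adjusted income: 449,500 zł + 15,500 zł = 465,000 zł
  Less exemption 85,000 zł → base 380,000 zł
  380,000 zł × 10% = 38,000 zł

62,930 zł > 38,000 zł, so the regular tax governs.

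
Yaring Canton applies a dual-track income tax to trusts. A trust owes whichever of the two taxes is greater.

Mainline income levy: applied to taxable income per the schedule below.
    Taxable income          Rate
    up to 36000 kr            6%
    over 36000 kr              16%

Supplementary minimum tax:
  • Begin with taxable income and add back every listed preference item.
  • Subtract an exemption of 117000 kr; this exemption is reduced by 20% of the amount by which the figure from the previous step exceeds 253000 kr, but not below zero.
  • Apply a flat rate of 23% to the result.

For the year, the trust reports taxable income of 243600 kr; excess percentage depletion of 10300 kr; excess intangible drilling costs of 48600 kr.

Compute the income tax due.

44942 kr

Supplementary minimum tax:
  Adjusted income: 243600 kr + 10300 kr + 48600 kr = 302500 kr
  Exemption: 117000 kr − 20% × (302500 kr − 253000 kr) = 117000 kr − 9900 kr = 107100 kr
  Base: 302500 kr − 107100 kr = 195400 kr
  195400 kr × 23% = 44942 kr

Mainline income levy:
  36000 kr × 6% = 2160 kr
  207600 kr × 16% = 33216 kr
  → 35376 kr

44942 kr > 35376 kr, so the supplementary minimum tax is the binding amount.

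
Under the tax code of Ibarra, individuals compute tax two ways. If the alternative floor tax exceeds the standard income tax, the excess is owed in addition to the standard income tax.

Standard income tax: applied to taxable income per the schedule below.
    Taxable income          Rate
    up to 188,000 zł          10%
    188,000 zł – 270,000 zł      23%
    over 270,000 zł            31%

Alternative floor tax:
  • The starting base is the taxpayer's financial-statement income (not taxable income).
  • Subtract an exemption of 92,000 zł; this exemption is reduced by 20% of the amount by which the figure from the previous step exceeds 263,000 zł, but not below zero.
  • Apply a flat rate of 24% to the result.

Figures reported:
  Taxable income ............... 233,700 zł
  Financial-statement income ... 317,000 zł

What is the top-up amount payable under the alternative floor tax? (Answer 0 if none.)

Standard income tax:
  188,000 zł × 10% = 18,800 zł
  45,700 zł × 23% = 10,511 zł
  → 29,311 zł

Alternative floor tax:
  Base (financial-statement income): 317,000 zł
  Exemption: 92,000 zł − 20% × (317,000 zł − 263,000 zł) = 92,000 zł − 10,800 zł = 81,200 zł
  Base: 317,000 zł − 81,200 zł = 235,800 zł
  235,800 zł × 24% = 56,592 zł

Excess of alternative floor tax over standard income tax: 56,592 zł − 29,311 zł = 27,281 zł.

27,281 zł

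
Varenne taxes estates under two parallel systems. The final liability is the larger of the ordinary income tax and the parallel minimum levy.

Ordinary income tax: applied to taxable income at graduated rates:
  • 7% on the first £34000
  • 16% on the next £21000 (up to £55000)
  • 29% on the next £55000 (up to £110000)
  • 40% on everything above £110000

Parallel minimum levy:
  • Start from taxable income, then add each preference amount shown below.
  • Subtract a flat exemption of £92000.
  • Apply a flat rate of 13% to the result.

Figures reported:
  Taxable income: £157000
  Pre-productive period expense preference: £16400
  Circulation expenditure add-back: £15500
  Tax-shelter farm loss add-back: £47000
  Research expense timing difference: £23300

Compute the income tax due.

Ordinary income tax:
  £34000 × 7% = £2380
  £21000 × 16% = £3360
  £55000 × 29% = £15950
  £47000 × 40% = £18800
  → £40490

Parallel minimum levy:
  Adjusted income: £157000 + £16400 + £15500 + £47000 + £23300 = £259200
  Less exemption £92000 → base £167200
  £167200 × 13% = £21736

£40490 > £21736, so the ordinary income tax governs.

£40490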